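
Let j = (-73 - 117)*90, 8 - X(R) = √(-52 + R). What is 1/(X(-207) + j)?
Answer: I/(√259 - 17092*I) ≈ -5.8507e-5 + 5.5089e-8*I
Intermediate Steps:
X(R) = 8 - √(-52 + R)
j = -17100 (j = -190*90 = -17100)
1/(X(-207) + j) = 1/((8 - √(-52 - 207)) - 17100) = 1/((8 - √(-259)) - 17100) = 1/((8 - I*√259) - 17100) = 1/(-17092 - I*√259)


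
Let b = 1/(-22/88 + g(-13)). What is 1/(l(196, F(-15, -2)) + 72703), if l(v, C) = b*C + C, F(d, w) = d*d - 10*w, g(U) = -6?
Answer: 5/364544 ≈ 1.3716e-5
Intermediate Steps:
F(d, w) = d**2 - 10*w
b = -4/25 (b = 1/(-22/88 - 6) = 1/(-22*1/88 - 6) = 1/(-1/4 - 6) = 1/(-25/4) = -4/25 ≈ -0.16000)
l(v, C) = 21*C/25 (l(v, C) = -4*C/25 + C = 21*C/25)
1/(l(196, F(-15, -2)) + 72703) = 1/(21*((-15)**2 - 10*(-2))/25 + 72703) = 1/(21*(225 + 20)/25 + 72703) = 1/((21/25)*245 + 72703) = 1/(1029/5 + 72703) = 1/(364544/5) = 5/364544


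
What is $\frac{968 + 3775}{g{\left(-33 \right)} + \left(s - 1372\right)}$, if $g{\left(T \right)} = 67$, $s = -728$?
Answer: $- \frac{4743}{2033} \approx -2.333$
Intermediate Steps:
$\frac{968 + 3775}{g{\left(-33 \right)} + \left(s - 1372\right)} = \frac{968 + 3775}{67 - 2100} = \frac{4743}{67 - 2100} = \frac{4743}{-2033} = 4743 \left(- \frac{1}{2033}\right) = - \frac{4743}{2033}$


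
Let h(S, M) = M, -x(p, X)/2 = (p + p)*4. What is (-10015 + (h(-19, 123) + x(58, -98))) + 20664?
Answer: 9844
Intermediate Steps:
x(p, X) = -16*p (x(p, X) = -2*(p + p)*4 = -2*2*p*4 = -16*p)
(-10015 + (h(-19, 123) + x(58, -98))) + 20664 = (-10015 + (123 - 16*58)) + 20664 = (-10015 + (123 - 928)) + 20664 = (-10015 - 805) + 20664 = -10820 + 20664 = 9844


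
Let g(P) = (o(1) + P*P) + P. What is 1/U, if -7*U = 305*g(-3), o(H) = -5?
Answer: -7/305 ≈ -0.022951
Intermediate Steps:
g(P) = -5 + P + P² (g(P) = (-5 + P*P) + P = (-5 + P²) + P = -5 + P + P²)
U = -305/7 (U = -305*(-5 - 3 + (-3)²)/7 = -305*(-5 - 3 + 9)/7 = -305/7 ≈ -43.571)
1/U = 1/(-305/7) = -7/305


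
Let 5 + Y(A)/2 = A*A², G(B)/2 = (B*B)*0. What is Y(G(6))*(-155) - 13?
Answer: 1537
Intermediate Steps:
G(B) = 0 (G(B) = 2*((B*B)*0) = 2*(B²*0) = 2*0 = 0)
Y(A) = -10 + 2*A³ (Y(A) = -10 + 2*(A*A²) = -10 + 2*A³)
Y(G(6))*(-155) - 13 = (-10 + 2*0³)*(-155) - 13 = (-10 + 2*0)*(-155) - 13 = (-10 + 0)*(-155) - 13 = -10*(-155) - 13 = 1550 - 13 = 1537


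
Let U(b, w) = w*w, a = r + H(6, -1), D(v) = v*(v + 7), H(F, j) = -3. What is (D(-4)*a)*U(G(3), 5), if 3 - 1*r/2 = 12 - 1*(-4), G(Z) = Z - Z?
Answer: 8700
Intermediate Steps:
G(Z) = 0
r = -26 (r = 6 - 2*(12 - 1*(-4)) = 6 - 2*(12 + 4) = 6 - 2*16 = 6 - 32 = -26)
D(v) = v*(7 + v)
a = -29 (a = -26 - 3 = -29)
U(b, w) = w²
(D(-4)*a)*U(G(3), 5) = (-4*(7 - 4)*(-29))*5² = (-4*3*(-29))*25 = -12*(-29)*25 = 348*25 = 8700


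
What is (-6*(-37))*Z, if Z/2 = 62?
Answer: 27528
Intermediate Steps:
Z = 124 (Z = 2*62 = 124)
(-6*(-37))*Z = -6*(-37)*124 = 222*124 = 27528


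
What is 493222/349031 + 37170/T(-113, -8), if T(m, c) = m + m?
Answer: -6431007049/39440503 ≈ -163.06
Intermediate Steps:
T(m, c) = 2*m
493222/349031 + 37170/T(-113, -8) = 493222/349031 + 37170/((2*(-113))) = 493222*(1/349031) + 37170/(-226) = 493222/349031 + 37170*(-1/226) = 493222/349031 - 18585/113 = -6431007049/39440503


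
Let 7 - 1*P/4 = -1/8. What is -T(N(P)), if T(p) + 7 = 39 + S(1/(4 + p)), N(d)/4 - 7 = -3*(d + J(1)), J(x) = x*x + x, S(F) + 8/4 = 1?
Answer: -31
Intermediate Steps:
S(F) = -1 (S(F) = -2 + 1 = -1)
P = 57/2 (P = 28 - (-4)/8 = 28 - 4*(-⅛) = 28 + ½ = 57/2 ≈ 28.500)
J(x) = x + x² (J(x) = x² + x = x + x²)
N(d) = 4 - 12*d (N(d) = 28 + 4*(-3*(d + 1*(1 + 1))) = 28 + 4*(-3*(d + 1*2)) = 28 + 4*(-3*(d + 2)) = 28 + 4*(-3*(2 + d)) = 28 + 4*(-6 - 3*d) = 28 + (-24 - 12*d) = 4 - 12*d)
T(p) = 31 (T(p) = -7 + (39 - 1) = -7 + 38 = 31)
-T(N(P)) = -1*31 = -31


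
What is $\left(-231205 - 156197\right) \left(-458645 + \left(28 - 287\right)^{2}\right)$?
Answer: $151692676728$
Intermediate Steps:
$\left(-231205 - 156197\right) \left(-458645 + \left(28 - 287\right)^{2}\right) = - 387402 \left(-458645 + \left(-259\right)^{2}\right) = - 387402 \left(-458645 + 67081\right) = \left(-387402\right) \left(-391564\right) = 151692676728$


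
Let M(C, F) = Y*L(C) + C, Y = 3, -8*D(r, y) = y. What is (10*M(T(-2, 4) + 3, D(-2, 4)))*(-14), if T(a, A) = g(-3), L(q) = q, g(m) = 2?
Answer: -2800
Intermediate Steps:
D(r, y) = -y/8
T(a, A) = 2
M(C, F) = 4*C (M(C, F) = 3*C + C = 4*C)
(10*M(T(-2, 4) + 3, D(-2, 4)))*(-14) = (10*(4*(2 + 3)))*(-14) = (10*(4*5))*(-14) = (10*20)*(-14) = 200*(-14) = -2800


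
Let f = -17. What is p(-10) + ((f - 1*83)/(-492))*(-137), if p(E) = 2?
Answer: -3179/123 ≈ -25.846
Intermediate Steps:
p(-10) + ((f - 1*83)/(-492))*(-137) = 2 + ((-17 - 1*83)/(-492))*(-137) = 2 + ((-17 - 83)*(-1/492))*(-137) = 2 - 100*(-1/492)*(-137) = 2 + (25/123)*(-137) = 2 - 3425/123 = -3179/123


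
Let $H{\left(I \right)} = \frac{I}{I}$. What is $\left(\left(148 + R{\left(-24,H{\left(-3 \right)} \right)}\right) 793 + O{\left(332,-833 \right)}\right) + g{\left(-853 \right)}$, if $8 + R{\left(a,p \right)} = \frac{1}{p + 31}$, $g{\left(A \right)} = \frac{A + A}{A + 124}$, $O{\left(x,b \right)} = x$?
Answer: $\frac{2598252145}{23328} \approx 1.1138 \cdot 10^{5}$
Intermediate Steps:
$H{\left(I \right)} = 1$
$g{\left(A \right)} = \frac{2 A}{124 + A}$
$R{\left(a,p \right)} = -8 + \frac{1}{31 + p}$ ($R{\left(a,p \right)} = -8 + \frac{1}{p + 31} = -8 + \frac{1}{31 + p}$)
$\left(\left(148 + R{\left(-24,H{\left(-3 \right)} \right)}\right) 793 + O{\left(332,-833 \right)}\right) + g{\left(-853 \right)} = \left(\left(148 + \frac{-247 - 8}{31 + 1}\right) 793 + 332\right) + 2 \left(-853\right) \frac{1}{124 - 853} = \left(\left(148 + \frac{-247 - 8}{32}\right) 793 + 332\right) + 2 \left(-853\right) \frac{1}{-729} = \left(\left(148 + \frac{1}{32} \left(-255\right)\right) 793 + 332\right) + 2 \left(-853\right) \left(- \frac{1}{729}\right) = \left(\left(148 - \frac{255}{32}\right) 793 + 332\right) + \frac{1706}{729} = \left(\frac{4481}{32} \cdot 793 + 332\right) + \frac{1706}{729} = \left(\frac{3553433}{32} + 332\right) + \frac{1706}{729} = \frac{3564057}{32} + \frac{1706}{729} = \frac{2598252145}{23328}$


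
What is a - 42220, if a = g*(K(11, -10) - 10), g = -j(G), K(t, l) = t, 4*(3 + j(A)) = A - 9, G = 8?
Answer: -168867/4 ≈ -42217.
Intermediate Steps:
j(A) = -21/4 + A/4 (j(A) = -3 + (A - 9)/4 = -3 + (-9 + A)/4 = -3 + (-9/4 + A/4) = -21/4 + A/4)
g = 13/4 (g = -(-21/4 + (¼)*8) = -(-21/4 + 2) = -1*(-13/4) = 13/4 ≈ 3.2500)
a = 13/4 (a = 13*(11 - 10)/4 = (13/4)*1 = 13/4 ≈ 3.2500)
a - 42220 = 13/4 - 42220 = -168867/4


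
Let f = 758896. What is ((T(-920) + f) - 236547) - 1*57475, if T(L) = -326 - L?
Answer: 465468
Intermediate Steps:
((T(-920) + f) - 236547) - 1*57475 = (((-326 - 1*(-920)) + 758896) - 236547) - 1*57475 = (((-326 + 920) + 758896) - 236547) - 57475 = ((594 + 758896) - 236547) - 57475 = (759490 - 236547) - 57475 = 522943 - 57475 = 465468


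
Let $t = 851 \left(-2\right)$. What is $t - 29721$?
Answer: $-31423$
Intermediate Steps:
$t = -1702$
$t - 29721 = -1702 - 29721 = -31423$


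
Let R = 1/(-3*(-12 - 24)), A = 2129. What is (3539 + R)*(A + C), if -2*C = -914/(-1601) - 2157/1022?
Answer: 98661243675475/13089776 ≈ 7.5373e+6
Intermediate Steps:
C = 2519249/3272444 (C = -(-914/(-1601) - 2157/1022)/2 = -(-914*(-1/1601) - 2157*1/1022)/2 = -(914/1601 - 2157/1022)/2 = -½*(-2519249/1636222) = 2519249/3272444 ≈ 0.76984)
R = 1/108 (R = 1/(-3*(-36)) = 1/108 ≈ 0.0092593)
(3539 + R)*(A + C) = (3539 + 1/108)*(2129 + 2519249/3272444) = (382213/108)*(6969552525/3272444) = 98661243675475/13089776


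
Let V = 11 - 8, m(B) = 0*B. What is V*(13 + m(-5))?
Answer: 39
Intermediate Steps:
m(B) = 0
V = 3
V*(13 + m(-5)) = 3*(13 + 0) = 3*13 = 39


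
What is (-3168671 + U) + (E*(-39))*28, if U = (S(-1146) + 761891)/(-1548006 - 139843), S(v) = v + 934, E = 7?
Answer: -5361140858114/1687849 ≈ -3.1763e+6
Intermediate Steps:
S(v) = 934 + v
U = -761679/1687849 (U = ((934 - 1146) + 761891)/(-1548006 - 139843) = (-212 + 761891)/(-1687849) = 761679*(-1/1687849) = -761679/1687849 ≈ -0.45127)
(-3168671 + U) + (E*(-39))*28 = (-3168671 - 761679/1687849) + (7*(-39))*28 = -5348238940358/1687849 - 273*28 = -5348238940358/1687849 - 7644 = -5361140858114/1687849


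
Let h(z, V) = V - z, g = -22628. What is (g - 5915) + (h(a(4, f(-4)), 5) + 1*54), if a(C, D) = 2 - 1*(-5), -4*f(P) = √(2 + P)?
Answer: -28491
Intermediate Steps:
f(P) = -√(2 + P)/4
a(C, D) = 7 (a(C, D) = 2 + 5 = 7)
(g - 5915) + (h(a(4, f(-4)), 5) + 1*54) = (-22628 - 5915) + ((5 - 1*7) + 1*54) = -28543 + ((5 - 7) + 54) = -28543 + (-2 + 54) = -28543 + 52 = -28491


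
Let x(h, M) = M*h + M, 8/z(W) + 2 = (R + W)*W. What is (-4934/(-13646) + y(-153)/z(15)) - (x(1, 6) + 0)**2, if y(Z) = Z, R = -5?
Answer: -40585093/13646 ≈ -2974.1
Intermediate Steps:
z(W) = 8/(-2 + W*(-5 + W)) (z(W) = 8/(-2 + (-5 + W)*W) = 8/(-2 + W*(-5 + W)))
x(h, M) = M + M*h
(-4934/(-13646) + y(-153)/z(15)) - (x(1, 6) + 0)**2 = (-4934/(-13646) - 153/(8/(-2 + 15**2 - 5*15))) - (6*(1 + 1) + 0)**2 = (-4934*(-1/13646) - 153/(8/(-2 + 225 - 75))) - (6*2 + 0)**2 = (2467/6823 - 153/(8/148)) - (12 + 0)**2 = (2467/6823 - 153/(8*(1/148))) - 1*12**2 = (2467/6823 - 153/2/37) - 1*144 = (2467/6823 - 153*37/2) - 144 = (2467/6823 - 5661/2) - 144 = -38620069/13646 - 144 = -40585093/13646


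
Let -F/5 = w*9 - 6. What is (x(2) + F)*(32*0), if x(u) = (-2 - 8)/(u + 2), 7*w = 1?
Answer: 0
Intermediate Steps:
w = ⅐ (w = (⅐)*1 = ⅐ ≈ 0.14286)
x(u) = -10/(2 + u)
F = 165/7 (F = -5*((⅐)*9 - 6) = -5*(9/7 - 6) = -5*(-33/7) = 165/7 ≈ 23.571)
(x(2) + F)*(32*0) = (-10/(2 + 2) + 165/7)*(32*0) = (-10/4 + 165/7)*0 = (-10*¼ + 165/7)*0 = (-5/2 + 165/7)*0 = (295/14)*0 = 0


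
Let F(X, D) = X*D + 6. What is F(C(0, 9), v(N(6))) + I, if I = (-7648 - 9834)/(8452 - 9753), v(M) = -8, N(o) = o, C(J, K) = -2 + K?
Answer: -47568/1301 ≈ -36.563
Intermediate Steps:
F(X, D) = 6 + D*X (F(X, D) = D*X + 6 = 6 + D*X)
I = 17482/1301 (I = -17482/(-1301) = -17482*(-1/1301) = 17482/1301 ≈ 13.437)
F(C(0, 9), v(N(6))) + I = (6 - 8*(-2 + 9)) + 17482/1301 = (6 - 8*7) + 17482/1301 = (6 - 56) + 17482/1301 = -50 + 17482/1301 = -47568/1301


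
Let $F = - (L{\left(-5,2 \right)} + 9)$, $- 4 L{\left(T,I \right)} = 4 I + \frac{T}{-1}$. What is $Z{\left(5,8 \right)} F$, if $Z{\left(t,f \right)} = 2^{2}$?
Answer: $-23$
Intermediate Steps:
$Z{\left(t,f \right)} = 4$
$L{\left(T,I \right)} = - I + \frac{T}{4}$ ($L{\left(T,I \right)} = - \frac{4 I + \frac{T}{-1}}{4} = - \frac{4 I + T \left(-1\right)}{4} = - \frac{4 I - T}{4} = - \frac{- T + 4 I}{4} = - I + \frac{T}{4}$)
$F = - \frac{23}{4}$ ($F = - (\left(\left(-1\right) 2 + \frac{1}{4} \left(-5\right)\right) + 9) = - (\left(-2 - \frac{5}{4}\right) + 9) = - (- \frac{13}{4} + 9) = \left(-1\right) \frac{23}{4} = - \frac{23}{4} \approx -5.75$)
$Z{\left(5,8 \right)} F = 4 \left(- \frac{23}{4}\right) = -23$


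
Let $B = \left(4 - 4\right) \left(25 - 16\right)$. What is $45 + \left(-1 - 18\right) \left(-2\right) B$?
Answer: $45$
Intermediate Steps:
$B = 0$ ($B = 0 \cdot 9 = 0$)
$45 + \left(-1 - 18\right) \left(-2\right) B = 45 + \left(-1 - 18\right) \left(-2\right) 0 = 45 + \left(-19\right) \left(-2\right) 0 = 45 + 38 \cdot 0 = 45 + 0 = 45$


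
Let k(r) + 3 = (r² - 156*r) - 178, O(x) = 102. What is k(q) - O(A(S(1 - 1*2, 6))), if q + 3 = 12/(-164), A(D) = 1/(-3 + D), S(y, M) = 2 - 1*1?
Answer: 346049/1681 ≈ 205.86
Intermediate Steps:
S(y, M) = 1 (S(y, M) = 2 - 1 = 1)
q = -126/41 (q = -3 + 12/(-164) = -3 + 12*(-1/164) = -3 - 3/41 = -126/41 ≈ -3.0732)
k(r) = -181 + r² - 156*r (k(r) = -3 + ((r² - 156*r) - 178) = -3 + (-178 + r² - 156*r) = -181 + r² - 156*r)
k(q) - O(A(S(1 - 1*2, 6))) = (-181 + (-126/41)² - 156*(-126/41)) - 1*102 = (-181 + 15876/1681 + 19656/41) - 102 = 517511/1681 - 102 = 346049/1681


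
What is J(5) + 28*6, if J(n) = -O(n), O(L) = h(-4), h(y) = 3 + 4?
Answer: 161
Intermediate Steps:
h(y) = 7
O(L) = 7
J(n) = -7 (J(n) = -1*7 = -7)
J(5) + 28*6 = -7 + 28*6 = -7 + 168 = 161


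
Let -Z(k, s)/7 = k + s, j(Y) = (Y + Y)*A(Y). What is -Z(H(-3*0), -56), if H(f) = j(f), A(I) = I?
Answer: -392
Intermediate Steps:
j(Y) = 2*Y**2 (j(Y) = (Y + Y)*Y = (2*Y)*Y = 2*Y**2)
H(f) = 2*f**2
Z(k, s) = -7*k - 7*s (Z(k, s) = -7*(k + s) = -7*k - 7*s)
-Z(H(-3*0), -56) = -(-14*(-3*0)**2 - 7*(-56)) = -(-14*0**2 + 392) = -(-14*0 + 392) = -(-7*0 + 392) = -(0 + 392) = -1*392 = -392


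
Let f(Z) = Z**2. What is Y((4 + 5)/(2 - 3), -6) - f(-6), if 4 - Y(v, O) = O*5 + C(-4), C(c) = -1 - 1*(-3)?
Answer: -4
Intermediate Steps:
C(c) = 2 (C(c) = -1 + 3 = 2)
Y(v, O) = 2 - 5*O (Y(v, O) = 4 - (O*5 + 2) = 4 - (5*O + 2) = 4 - (2 + 5*O) = 4 + (-2 - 5*O) = 2 - 5*O)
Y((4 + 5)/(2 - 3), -6) - f(-6) = (2 - 5*(-6)) - 1*(-6)**2 = (2 + 30) - 1*36 = 32 - 36 = -4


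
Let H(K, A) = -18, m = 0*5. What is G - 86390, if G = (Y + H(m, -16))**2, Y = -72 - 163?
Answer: -22381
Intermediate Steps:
m = 0
Y = -235
G = 64009 (G = (-235 - 18)**2 = (-253)**2 = 64009)
G - 86390 = 64009 - 86390 = -22381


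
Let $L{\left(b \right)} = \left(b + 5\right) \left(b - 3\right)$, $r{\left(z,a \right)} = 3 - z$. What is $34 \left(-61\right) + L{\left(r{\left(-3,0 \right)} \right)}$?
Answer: $-2041$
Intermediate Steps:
$L{\left(b \right)} = \left(-3 + b\right) \left(5 + b\right)$ ($L{\left(b \right)} = \left(5 + b\right) \left(-3 + b\right) = \left(-3 + b\right) \left(5 + b\right)$)
$34 \left(-61\right) + L{\left(r{\left(-3,0 \right)} \right)} = 34 \left(-61\right) + \left(-15 + \left(3 - -3\right)^{2} + 2 \left(3 - -3\right)\right) = -2074 + \left(-15 + \left(3 + 3\right)^{2} + 2 \left(3 + 3\right)\right) = -2074 + \left(-15 + 6^{2} + 2 \cdot 6\right) = -2074 + \left(-15 + 36 + 12\right) = -2074 + 33 = -2041$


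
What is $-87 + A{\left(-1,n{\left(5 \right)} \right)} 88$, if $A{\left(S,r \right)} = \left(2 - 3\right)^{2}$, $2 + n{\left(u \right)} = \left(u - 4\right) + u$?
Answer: $1$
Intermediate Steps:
$n{\left(u \right)} = -6 + 2 u$ ($n{\left(u \right)} = -2 + \left(\left(u - 4\right) + u\right) = -2 + \left(\left(-4 + u\right) + u\right) = -2 + \left(-4 + 2 u\right) = -6 + 2 u$)
$A{\left(S,r \right)} = 1$ ($A{\left(S,r \right)} = \left(-1\right)^{2} = 1$)
$-87 + A{\left(-1,n{\left(5 \right)} \right)} 88 = -87 + 1 \cdot 88 = -87 + 88 = 1$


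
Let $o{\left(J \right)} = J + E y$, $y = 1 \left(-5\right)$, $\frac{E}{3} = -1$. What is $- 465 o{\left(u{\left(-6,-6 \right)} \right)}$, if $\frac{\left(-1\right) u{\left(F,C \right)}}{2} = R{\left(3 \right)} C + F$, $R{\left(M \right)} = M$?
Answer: $-29295$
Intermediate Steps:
$E = -3$ ($E = 3 \left(-1\right) = -3$)
$y = -5$
$u{\left(F,C \right)} = - 6 C - 2 F$ ($u{\left(F,C \right)} = - 2 \left(3 C + F\right) = - 2 \left(F + 3 C\right) = - 6 C - 2 F$)
$o{\left(J \right)} = 15 + J$ ($o{\left(J \right)} = J - -15 = J + 15 = 15 + J$)
$- 465 o{\left(u{\left(-6,-6 \right)} \right)} = - 465 \left(15 - -48\right) = - 465 \left(15 + \left(36 + 12\right)\right) = - 465 \left(15 + 48\right) = \left(-465\right) 63 = -29295$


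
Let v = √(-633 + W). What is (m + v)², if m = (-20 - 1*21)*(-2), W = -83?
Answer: 6008 + 328*I*√179 ≈ 6008.0 + 4388.3*I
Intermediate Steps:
v = 2*I*√179 (v = √(-633 - 83) = √(-716) = 2*I*√179 ≈ 26.758*I)
m = 82 (m = (-20 - 21)*(-2) = -41*(-2) = 82)
(m + v)² = (82 + 2*I*√179)²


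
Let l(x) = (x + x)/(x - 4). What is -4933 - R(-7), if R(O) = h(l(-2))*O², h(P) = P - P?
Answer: -4933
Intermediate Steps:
l(x) = 2*x/(-4 + x) (l(x) = (2*x)/(-4 + x) = 2*x/(-4 + x))
h(P) = 0
R(O) = 0 (R(O) = 0*O² = 0)
-4933 - R(-7) = -4933 - 1*0 = -4933 + 0 = -4933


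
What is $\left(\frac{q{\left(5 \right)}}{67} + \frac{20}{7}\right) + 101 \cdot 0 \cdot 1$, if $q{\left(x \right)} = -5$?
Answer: $\frac{1305}{469} \approx 2.7825$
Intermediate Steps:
$\left(\frac{q{\left(5 \right)}}{67} + \frac{20}{7}\right) + 101 \cdot 0 \cdot 1 = \left(- \frac{5}{67} + \frac{20}{7}\right) + 101 \cdot 0 \cdot 1 = \left(\left(-5\right) \frac{1}{67} + 20 \cdot \frac{1}{7}\right) + 101 \cdot 0 = \left(- \frac{5}{67} + \frac{20}{7}\right) + 0 = \frac{1305}{469} + 0 = \frac{1305}{469}$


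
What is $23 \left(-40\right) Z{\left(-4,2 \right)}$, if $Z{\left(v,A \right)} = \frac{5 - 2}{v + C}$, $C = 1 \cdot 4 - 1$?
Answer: $2760$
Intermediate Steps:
$C = 3$ ($C = 4 - 1 = 3$)
$Z{\left(v,A \right)} = \frac{3}{3 + v}$ ($Z{\left(v,A \right)} = \frac{5 - 2}{v + 3} = \frac{3}{3 + v}$)
$23 \left(-40\right) Z{\left(-4,2 \right)} = 23 \left(-40\right) \frac{3}{3 - 4} = - 920 \frac{3}{-1} = - 920 \cdot 3 \left(-1\right) = \left(-920\right) \left(-3\right) = 2760$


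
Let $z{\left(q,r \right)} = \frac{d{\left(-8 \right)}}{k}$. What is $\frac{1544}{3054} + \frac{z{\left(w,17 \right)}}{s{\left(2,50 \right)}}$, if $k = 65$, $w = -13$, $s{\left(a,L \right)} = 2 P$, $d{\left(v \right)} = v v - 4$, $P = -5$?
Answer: $\frac{41018}{99255} \approx 0.41326$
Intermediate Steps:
$d{\left(v \right)} = -4 + v^{2}$ ($d{\left(v \right)} = v^{2} - 4 = -4 + v^{2}$)
$s{\left(a,L \right)} = -10$ ($s{\left(a,L \right)} = 2 \left(-5\right) = -10$)
$z{\left(q,r \right)} = \frac{12}{13}$ ($z{\left(q,r \right)} = \frac{-4 + \left(-8\right)^{2}}{65} = \left(-4 + 64\right) \frac{1}{65} = 60 \cdot \frac{1}{65} = \frac{12}{13}$)
$\frac{1544}{3054} + \frac{z{\left(w,17 \right)}}{s{\left(2,50 \right)}} = \frac{1544}{3054} + \frac{12}{13 \left(-10\right)} = 1544 \cdot \frac{1}{3054} + \frac{12}{13} \left(- \frac{1}{10}\right) = \frac{772}{1527} - \frac{6}{65} = \frac{41018}{99255}$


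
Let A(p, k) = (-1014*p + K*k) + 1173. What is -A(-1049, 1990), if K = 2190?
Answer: -5422959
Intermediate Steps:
A(p, k) = 1173 - 1014*p + 2190*k (A(p, k) = (-1014*p + 2190*k) + 1173 = 1173 - 1014*p + 2190*k)
-A(-1049, 1990) = -(1173 - 1014*(-1049) + 2190*1990) = -(1173 + 1063686 + 4358100) = -1*5422959 = -5422959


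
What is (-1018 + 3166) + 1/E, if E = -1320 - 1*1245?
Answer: 5509619/2565 ≈ 2148.0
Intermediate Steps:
E = -2565 (E = -1320 - 1245 = -2565)
(-1018 + 3166) + 1/E = (-1018 + 3166) + 1/(-2565) = 2148 - 1/2565 = 5509619/2565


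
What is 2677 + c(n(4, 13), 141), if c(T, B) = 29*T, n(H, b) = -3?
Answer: 2590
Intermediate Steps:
2677 + c(n(4, 13), 141) = 2677 + 29*(-3) = 2677 - 87 = 2590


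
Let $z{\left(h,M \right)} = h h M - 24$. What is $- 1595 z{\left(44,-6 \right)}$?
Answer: $18565800$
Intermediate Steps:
$z{\left(h,M \right)} = -24 + M h^{2}$ ($z{\left(h,M \right)} = h^{2} M - 24 = M h^{2} - 24 = -24 + M h^{2}$)
$- 1595 z{\left(44,-6 \right)} = - 1595 \left(-24 - 6 \cdot 44^{2}\right) = - 1595 \left(-24 - 11616\right) = \left(-1595\right) \left(-11640\right) = 18565800$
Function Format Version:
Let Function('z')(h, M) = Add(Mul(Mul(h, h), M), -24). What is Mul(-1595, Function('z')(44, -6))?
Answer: 18565800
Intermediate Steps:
Function('z')(h, M) = Add(-24, Mul(M, Pow(h, 2))) (Function('z')(h, M) = Add(Mul(Pow(h, 2), M), -24) = Add(Mul(M, Pow(h, 2)), -24) = Add(-24, Mul(M, Pow(h, 2))))
Mul(-1595, Function('z')(44, -6)) = Mul(-1595, Add(-24, Mul(-6, Pow(44, 2)))) = Mul(-1595, Add(-24, Mul(-6, 1936))) = Mul(-1595, Add(-24, -11616)) = Mul(-1595, -11640) = 18565800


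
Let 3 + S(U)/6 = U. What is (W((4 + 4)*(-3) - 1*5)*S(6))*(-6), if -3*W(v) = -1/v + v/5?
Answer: -30096/145 ≈ -207.56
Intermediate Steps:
S(U) = -18 + 6*U
W(v) = -v/15 + 1/(3*v) (W(v) = -(-1/v + v/5)/3 = -v/15 + 1/(3*v))
(W((4 + 4)*(-3) - 1*5)*S(6))*(-6) = (((5 - ((4 + 4)*(-3) - 1*5)**2)/(15*((4 + 4)*(-3) - 1*5)))*(-18 + 6*6))*(-6) = (((5 - (8*(-3) - 5)**2)/(15*(8*(-3) - 5)))*(-18 + 36))*(-6) = (((5 - (-24 - 5)**2)/(15*(-24 - 5)))*18)*(-6) = (((1/15)*(5 - 1*(-29)**2)/(-29))*18)*(-6) = (((1/15)*(-1/29)*(5 - 1*841))*18)*(-6) = (((1/15)*(-1/29)*(5 - 841))*18)*(-6) = (((1/15)*(-1/29)*(-836))*18)*(-6) = ((836/435)*18)*(-6) = (5016/145)*(-6) = -30096/145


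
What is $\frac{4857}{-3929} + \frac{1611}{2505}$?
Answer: $- \frac{1945722}{3280715} \approx -0.59308$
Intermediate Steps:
$\frac{4857}{-3929} + \frac{1611}{2505} = 4857 \left(- \frac{1}{3929}\right) + 1611 \cdot \frac{1}{2505} = - \frac{4857}{3929} + \frac{537}{835} = - \frac{1945722}{3280715}$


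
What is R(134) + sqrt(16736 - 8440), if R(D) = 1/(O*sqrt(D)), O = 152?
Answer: 2*sqrt(2074) + sqrt(134)/20368 ≈ 91.083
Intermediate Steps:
R(D) = 1/(152*sqrt(D))
R(134) + sqrt(16736 - 8440) = 1/(152*sqrt(134)) + sqrt(16736 - 8440) = (sqrt(134)/134)/152 + sqrt(8296) = sqrt(134)/20368 + 2*sqrt(2074) = 2*sqrt(2074) + sqrt(134)/20368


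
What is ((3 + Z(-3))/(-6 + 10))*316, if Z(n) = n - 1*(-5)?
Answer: 395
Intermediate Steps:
Z(n) = 5 + n (Z(n) = n + 5 = 5 + n)
((3 + Z(-3))/(-6 + 10))*316 = ((3 + (5 - 3))/(-6 + 10))*316 = ((3 + 2)/4)*316 = (5*(1/4))*316 = (5/4)*316 = 395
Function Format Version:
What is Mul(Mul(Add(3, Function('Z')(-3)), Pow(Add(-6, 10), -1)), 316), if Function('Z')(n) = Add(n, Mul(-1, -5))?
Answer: 395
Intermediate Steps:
Function('Z')(n) = Add(5, n) (Function('Z')(n) = Add(n, 5) = Add(5, n))
Mul(Mul(Add(3, Function('Z')(-3)), Pow(Add(-6, 10), -1)), 316) = Mul(Mul(Add(3, Add(5, -3)), Pow(Add(-6, 10), -1)), 316) = Mul(Mul(Add(3, 2), Pow(4, -1)), 316) = Mul(Mul(5, Rational(1, 4)), 316) = Mul(Rational(5, 4), 316) = 395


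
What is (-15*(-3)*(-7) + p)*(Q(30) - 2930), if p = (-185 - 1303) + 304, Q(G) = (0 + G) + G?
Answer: 4302130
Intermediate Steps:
Q(G) = 2*G (Q(G) = G + G = 2*G)
p = -1184 (p = -1488 + 304 = -1184)
(-15*(-3)*(-7) + p)*(Q(30) - 2930) = (-15*(-3)*(-7) - 1184)*(2*30 - 2930) = (45*(-7) - 1184)*(60 - 2930) = (-315 - 1184)*(-2870) = -1499*(-2870) = 4302130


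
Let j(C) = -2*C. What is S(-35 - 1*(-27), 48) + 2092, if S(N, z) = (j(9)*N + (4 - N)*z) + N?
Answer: 2804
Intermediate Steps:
S(N, z) = -17*N + z*(4 - N) (S(N, z) = ((-2*9)*N + (4 - N)*z) + N = (-18*N + z*(4 - N)) + N = -17*N + z*(4 - N))
S(-35 - 1*(-27), 48) + 2092 = (-17*(-35 - 1*(-27)) + 4*48 - 1*(-35 - 1*(-27))*48) + 2092 = (-17*(-35 + 27) + 192 - 1*(-35 + 27)*48) + 2092 = (-17*(-8) + 192 - 1*(-8)*48) + 2092 = (136 + 192 + 384) + 2092 = 712 + 2092 = 2804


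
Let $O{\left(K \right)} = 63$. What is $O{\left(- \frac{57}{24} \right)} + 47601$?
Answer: $47664$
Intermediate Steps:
$O{\left(- \frac{57}{24} \right)} + 47601 = 63 + 47601 = 47664$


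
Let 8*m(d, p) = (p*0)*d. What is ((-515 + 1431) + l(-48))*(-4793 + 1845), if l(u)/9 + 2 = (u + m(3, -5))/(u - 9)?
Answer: -50723288/19 ≈ -2.6696e+6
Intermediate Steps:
m(d, p) = 0 (m(d, p) = ((p*0)*d)/8 = (0*d)/8 = (⅛)*0 = 0)
l(u) = -18 + 9*u/(-9 + u) (l(u) = -18 + 9*((u + 0)/(u - 9)) = -18 + 9*(u/(-9 + u)) = -18 + 9*u/(-9 + u))
((-515 + 1431) + l(-48))*(-4793 + 1845) = ((-515 + 1431) + 9*(18 - 1*(-48))/(-9 - 48))*(-4793 + 1845) = (916 + 9*(18 + 48)/(-57))*(-2948) = (916 + 9*(-1/57)*66)*(-2948) = (916 - 198/19)*(-2948) = (17206/19)*(-2948) = -50723288/19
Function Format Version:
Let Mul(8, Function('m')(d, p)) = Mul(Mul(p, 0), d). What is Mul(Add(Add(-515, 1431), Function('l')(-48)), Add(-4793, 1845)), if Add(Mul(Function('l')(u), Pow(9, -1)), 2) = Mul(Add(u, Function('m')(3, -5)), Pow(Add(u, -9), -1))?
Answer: Rational(-50723288, 19) ≈ -2.6696e+6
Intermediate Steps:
Function('m')(d, p) = 0 (Function('m')(d, p) = Mul(Rational(1, 8), Mul(Mul(p, 0), d)) = Mul(Rational(1, 8), Mul(0, d)) = Mul(Rational(1, 8), 0) = 0)
Function('l')(u) = Add(-18, Mul(9, u, Pow(Add(-9, u), -1))) (Function('l')(u) = Add(-18, Mul(9, Mul(Add(u, 0), Pow(Add(u, -9), -1)))) = Add(-18, Mul(9, Mul(u, Pow(Add(-9, u), -1)))) = Add(-18, Mul(9, u, Pow(Add(-9, u), -1))))
Mul(Add(Add(-515, 1431), Function('l')(-48)), Add(-4793, 1845)) = Mul(Add(Add(-515, 1431), Mul(9, Pow(Add(-9, -48), -1), Add(18, Mul(-1, -48)))), Add(-4793, 1845)) = Mul(Add(916, Mul(9, Pow(-57, -1), Add(18, 48))), -2948) = Mul(Add(916, Mul(9, Rational(-1, 57), 66)), -2948) = Mul(Add(916, Rational(-198, 19)), -2948) = Mul(Rational(17206, 19), -2948) = Rational(-50723288, 19)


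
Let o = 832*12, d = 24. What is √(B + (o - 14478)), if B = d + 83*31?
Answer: I*√1897 ≈ 43.555*I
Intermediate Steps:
o = 9984
B = 2597 (B = 24 + 83*31 = 24 + 2573 = 2597)
√(B + (o - 14478)) = √(2597 + (9984 - 14478)) = √(2597 - 4494) = √(-1897) = I*√1897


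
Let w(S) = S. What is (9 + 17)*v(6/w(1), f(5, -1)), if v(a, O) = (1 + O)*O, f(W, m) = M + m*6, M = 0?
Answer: 780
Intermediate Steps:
f(W, m) = 6*m (f(W, m) = 0 + m*6 = 0 + 6*m = 6*m)
v(a, O) = O*(1 + O)
(9 + 17)*v(6/w(1), f(5, -1)) = (9 + 17)*((6*(-1))*(1 + 6*(-1))) = 26*(-6*(1 - 6)) = 26*(-6*(-5)) = 26*30 = 780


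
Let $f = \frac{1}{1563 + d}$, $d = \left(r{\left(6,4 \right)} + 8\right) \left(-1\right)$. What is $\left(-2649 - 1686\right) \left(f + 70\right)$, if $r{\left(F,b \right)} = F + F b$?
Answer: $- \frac{92553117}{305} \approx -3.0345 \cdot 10^{5}$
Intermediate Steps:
$d = -38$ ($d = \left(6 \left(1 + 4\right) + 8\right) \left(-1\right) = \left(6 \cdot 5 + 8\right) \left(-1\right) = \left(30 + 8\right) \left(-1\right) = 38 \left(-1\right) = -38$)
$f = \frac{1}{1525}$ ($f = \frac{1}{1563 - 38} = \frac{1}{1525} \approx 0.00065574$)
$\left(-2649 - 1686\right) \left(f + 70\right) = \left(-2649 - 1686\right) \left(\frac{1}{1525} + 70\right) = \left(-2649 - 1686\right) \frac{106751}{1525} = \left(-4335\right) \frac{106751}{1525} = - \frac{92553117}{305}$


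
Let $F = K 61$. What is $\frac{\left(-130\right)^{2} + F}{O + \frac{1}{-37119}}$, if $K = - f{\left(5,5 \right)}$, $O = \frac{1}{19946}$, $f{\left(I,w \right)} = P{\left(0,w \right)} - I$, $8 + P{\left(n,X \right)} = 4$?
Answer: $\frac{12918813390726}{17173} \approx 7.5227 \cdot 10^{8}$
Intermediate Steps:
$P{\left(n,X \right)} = -4$ ($P{\left(n,X \right)} = -8 + 4 = -4$)
$f{\left(I,w \right)} = -4 - I$
$O = \frac{1}{19946} \approx 5.0135 \cdot 10^{-5}$
$K = 9$ ($K = - (-4 - 5) = \left(-1\right) \left(-9\right) = 9$)
$F = 549$ ($F = 9 \cdot 61 = 549$)
$\frac{\left(-130\right)^{2} + F}{O + \frac{1}{-37119}} = \frac{\left(-130\right)^{2} + 549}{\frac{1}{19946} + \frac{1}{-37119}} = \frac{16900 + 549}{\frac{1}{19946} - \frac{1}{37119}} = \frac{17449}{\frac{17173}{740375574}} = 17449 \cdot \frac{740375574}{17173} = \frac{12918813390726}{17173}$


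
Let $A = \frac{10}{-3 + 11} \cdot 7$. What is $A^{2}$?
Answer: $\frac{1225}{16} \approx 76.563$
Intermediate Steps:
$A = \frac{35}{4}$ ($A = \frac{10}{8} \cdot 7 = 10 \cdot \frac{1}{8} \cdot 7 = \frac{5}{4} \cdot 7 = \frac{35}{4} \approx 8.75$)
$A^{2} = \left(\frac{35}{4}\right)^{2} = \frac{1225}{16}$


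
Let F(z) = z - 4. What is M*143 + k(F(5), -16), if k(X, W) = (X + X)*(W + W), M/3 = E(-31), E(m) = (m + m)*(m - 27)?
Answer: 1542620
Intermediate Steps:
F(z) = -4 + z
E(m) = 2*m*(-27 + m) (E(m) = (2*m)*(-27 + m) = 2*m*(-27 + m))
M = 10788 (M = 3*(2*(-31)*(-27 - 31)) = 3*(2*(-31)*(-58)) = 3*3596 = 10788)
k(X, W) = 4*W*X (k(X, W) = (2*X)*(2*W) = 4*W*X)
M*143 + k(F(5), -16) = 10788*143 + 4*(-16)*(-4 + 5) = 1542684 + 4*(-16)*1 = 1542684 - 64 = 1542620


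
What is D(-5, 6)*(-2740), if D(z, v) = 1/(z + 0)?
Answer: 548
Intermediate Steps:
D(z, v) = 1/z
D(-5, 6)*(-2740) = -2740/(-5) = -1/5*(-2740) = 548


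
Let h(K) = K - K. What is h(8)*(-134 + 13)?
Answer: 0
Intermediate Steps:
h(K) = 0
h(8)*(-134 + 13) = 0*(-134 + 13) = 0*(-121) = 0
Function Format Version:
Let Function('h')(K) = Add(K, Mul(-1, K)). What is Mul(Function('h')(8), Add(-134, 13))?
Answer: 0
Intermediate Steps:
Function('h')(K) = 0
Mul(Function('h')(8), Add(-134, 13)) = Mul(0, Add(-134, 13)) = Mul(0, -121) = 0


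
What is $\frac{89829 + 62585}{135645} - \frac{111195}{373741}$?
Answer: $\frac{41880314999}{50696097945} \approx 0.82611$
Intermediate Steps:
$\frac{89829 + 62585}{135645} - \frac{111195}{373741} = 152414 \cdot \frac{1}{135645} - \frac{111195}{373741} = \frac{152414}{135645} - \frac{111195}{373741} = \frac{41880314999}{50696097945}$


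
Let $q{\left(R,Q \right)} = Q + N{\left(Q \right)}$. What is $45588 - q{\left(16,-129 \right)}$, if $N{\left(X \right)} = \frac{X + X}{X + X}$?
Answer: $45716$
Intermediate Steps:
$N{\left(X \right)} = 1$ ($N{\left(X \right)} = \frac{2 X}{2 X} = 2 X \frac{1}{2 X} = 1$)
$q{\left(R,Q \right)} = 1 + Q$ ($q{\left(R,Q \right)} = Q + 1 = 1 + Q$)
$45588 - q{\left(16,-129 \right)} = 45588 - \left(1 - 129\right) = 45588 - -128 = 45588 + 128 = 45716$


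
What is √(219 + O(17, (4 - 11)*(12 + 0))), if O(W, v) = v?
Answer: 3*√15 ≈ 11.619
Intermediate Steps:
√(219 + O(17, (4 - 11)*(12 + 0))) = √(219 + (4 - 11)*(12 + 0)) = √(219 - 7*12) = √(219 - 84) = √135 = 3*√15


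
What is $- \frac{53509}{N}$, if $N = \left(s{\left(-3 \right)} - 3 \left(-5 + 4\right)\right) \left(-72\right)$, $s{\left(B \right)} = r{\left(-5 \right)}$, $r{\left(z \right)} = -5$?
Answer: $- \frac{53509}{144} \approx -371.59$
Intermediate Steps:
$s{\left(B \right)} = -5$
$N = 144$ ($N = \left(-5 - 3 \left(-5 + 4\right)\right) \left(-72\right) = \left(-5 - -3\right) \left(-72\right) = \left(-5 + 3\right) \left(-72\right) = \left(-2\right) \left(-72\right) = 144$)
$- \frac{53509}{N} = - \frac{53509}{144}$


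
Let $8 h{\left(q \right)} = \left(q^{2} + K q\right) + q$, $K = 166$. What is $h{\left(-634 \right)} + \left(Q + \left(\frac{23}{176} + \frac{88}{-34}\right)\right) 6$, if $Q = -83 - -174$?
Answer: $\frac{56161343}{1496} \approx 37541.0$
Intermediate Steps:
$Q = 91$ ($Q = -83 + 174 = 91$)
$h{\left(q \right)} = \frac{q^{2}}{8} + \frac{167 q}{8}$ ($h{\left(q \right)} = \frac{\left(q^{2} + 166 q\right) + q}{8} = \frac{q^{2} + 167 q}{8} = \frac{q^{2}}{8} + \frac{167 q}{8}$)
$h{\left(-634 \right)} + \left(Q + \left(\frac{23}{176} + \frac{88}{-34}\right)\right) 6 = \frac{1}{8} \left(-634\right) \left(167 - 634\right) + \left(91 + \left(\frac{23}{176} + \frac{88}{-34}\right)\right) 6 = \frac{1}{8} \left(-634\right) \left(-467\right) + \left(91 + \left(23 \cdot \frac{1}{176} + 88 \left(- \frac{1}{34}\right)\right)\right) 6 = \frac{148039}{4} + \left(91 + \left(\frac{23}{176} - \frac{44}{17}\right)\right) 6 = \frac{148039}{4} + \left(91 - \frac{7353}{2992}\right) 6 = \frac{148039}{4} + \frac{264919}{2992} \cdot 6 = \frac{148039}{4} + \frac{794757}{1496} = \frac{56161343}{1496}$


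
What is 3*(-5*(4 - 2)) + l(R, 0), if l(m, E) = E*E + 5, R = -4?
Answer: -25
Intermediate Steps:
l(m, E) = 5 + E**2 (l(m, E) = E**2 + 5 = 5 + E**2)
3*(-5*(4 - 2)) + l(R, 0) = 3*(-5*(4 - 2)) + (5 + 0**2) = 3*(-5*2) + (5 + 0) = 3*(-10) + 5 = -30 + 5 = -25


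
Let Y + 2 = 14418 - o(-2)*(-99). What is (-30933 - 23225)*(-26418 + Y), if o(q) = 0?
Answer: 650004316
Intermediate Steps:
Y = 14416 (Y = -2 + (14418 - 0*(-99)) = -2 + (14418 - 1*0) = -2 + (14418 + 0) = -2 + 14418 = 14416)
(-30933 - 23225)*(-26418 + Y) = (-30933 - 23225)*(-26418 + 14416) = -54158*(-12002) = 650004316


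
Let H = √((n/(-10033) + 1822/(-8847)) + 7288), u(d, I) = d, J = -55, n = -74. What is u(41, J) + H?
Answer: 41 + 4*√398738084197132510/29587317 ≈ 126.37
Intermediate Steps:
H = 4*√398738084197132510/29587317 (H = √((-74/(-10033) + 1822/(-8847)) + 7288) = √((-74*(-1/10033) + 1822*(-1/8847)) + 7288) = √((74/10033 - 1822/8847) + 7288) = √(-17625448/88761951 + 7288) = √(646879473440/88761951) = 4*√398738084197132510/29587317 ≈ 85.369)
u(41, J) + H = 41 + 4*√398738084197132510/29587317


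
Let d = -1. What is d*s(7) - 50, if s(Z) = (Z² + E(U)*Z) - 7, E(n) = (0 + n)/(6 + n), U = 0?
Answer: -92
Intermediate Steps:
E(n) = n/(6 + n)
s(Z) = -7 + Z² (s(Z) = (Z² + (0/(6 + 0))*Z) - 7 = (Z² + (0/6)*Z) - 7 = (Z² + (0*(⅙))*Z) - 7 = (Z² + 0*Z) - 7 = (Z² + 0) - 7 = Z² - 7 = -7 + Z²)
d*s(7) - 50 = -(-7 + 7²) - 50 = -(-7 + 49) - 50 = -1*42 - 50 = -42 - 50 = -92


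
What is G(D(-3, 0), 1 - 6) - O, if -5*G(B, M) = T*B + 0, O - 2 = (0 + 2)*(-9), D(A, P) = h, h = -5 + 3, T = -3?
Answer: 74/5 ≈ 14.800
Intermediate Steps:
h = -2
D(A, P) = -2
O = -16 (O = 2 + (0 + 2)*(-9) = 2 + 2*(-9) = 2 - 18 = -16)
G(B, M) = 3*B/5 (G(B, M) = -(-3*B + 0)/5 = -(-3)*B/5 = 3*B/5)
G(D(-3, 0), 1 - 6) - O = (⅗)*(-2) - 1*(-16) = -6/5 + 16 = 74/5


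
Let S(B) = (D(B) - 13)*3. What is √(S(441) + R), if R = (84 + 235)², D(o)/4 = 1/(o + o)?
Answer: 4*√2803713/21 ≈ 318.94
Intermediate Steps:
D(o) = 2/o (D(o) = 4/(o + o) = 4/((2*o)) = 4*(1/(2*o)) = 2/o)
S(B) = -39 + 6/B (S(B) = (2/B - 13)*3 = (-13 + 2/B)*3 = -39 + 6/B)
R = 101761 (R = 319² = 101761)
√(S(441) + R) = √((-39 + 6/441) + 101761) = √((-39 + 6*(1/441)) + 101761) = √((-39 + 2/147) + 101761) = √(-5731/147 + 101761) = √(14953136/147) = 4*√2803713/21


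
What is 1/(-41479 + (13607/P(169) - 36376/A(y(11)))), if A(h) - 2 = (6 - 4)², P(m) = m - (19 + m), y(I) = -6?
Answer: -57/2750696 ≈ -2.0722e-5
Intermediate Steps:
P(m) = -19 (P(m) = m + (-19 - m) = -19)
A(h) = 6 (A(h) = 2 + (6 - 4)² = 2 + 2² = 2 + 4 = 6)
1/(-41479 + (13607/P(169) - 36376/A(y(11)))) = 1/(-41479 + (13607/(-19) - 36376/6)) = 1/(-41479 + (13607*(-1/19) - 36376*⅙)) = 1/(-41479 + (-13607/19 - 18188/3)) = 1/(-41479 - 386393/57) = 1/(-2750696/57) = -57/2750696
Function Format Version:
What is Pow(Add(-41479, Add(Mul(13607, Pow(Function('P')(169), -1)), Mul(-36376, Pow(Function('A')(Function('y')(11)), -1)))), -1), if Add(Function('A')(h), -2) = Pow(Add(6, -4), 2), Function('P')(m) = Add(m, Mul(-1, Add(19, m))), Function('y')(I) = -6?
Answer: Rational(-57, 2750696) ≈ -2.0722e-5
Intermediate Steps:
Function('P')(m) = -19 (Function('P')(m) = Add(m, Add(-19, Mul(-1, m))) = -19)
Function('A')(h) = 6 (Function('A')(h) = Add(2, Pow(Add(6, -4), 2)) = Add(2, Pow(2, 2)) = Add(2, 4) = 6)
Pow(Add(-41479, Add(Mul(13607, Pow(Function('P')(169), -1)), Mul(-36376, Pow(Function('A')(Function('y')(11)), -1)))), -1) = Pow(Add(-41479, Add(Mul(13607, Pow(-19, -1)), Mul(-36376, Pow(6, -1)))), -1) = Pow(Add(-41479, Add(Mul(13607, Rational(-1, 19)), Mul(-36376, Rational(1, 6)))), -1) = Pow(Add(-41479, Add(Rational(-13607, 19), Rational(-18188, 3))), -1) = Pow(Add(-41479, Rational(-386393, 57)), -1) = Pow(Rational(-2750696, 57), -1) = Rational(-57, 2750696)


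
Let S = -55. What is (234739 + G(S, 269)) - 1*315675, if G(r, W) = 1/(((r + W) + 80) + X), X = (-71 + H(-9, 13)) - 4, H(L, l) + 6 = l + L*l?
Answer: -8822023/109 ≈ -80936.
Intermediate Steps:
H(L, l) = -6 + l + L*l (H(L, l) = -6 + (l + L*l) = -6 + l + L*l)
X = -185 (X = (-71 + (-6 + 13 - 9*13)) - 4 = (-71 + (-6 + 13 - 117)) - 4 = (-71 - 110) - 4 = -181 - 4 = -185)
G(r, W) = 1/(-105 + W + r) (G(r, W) = 1/(((r + W) + 80) - 185) = 1/(((W + r) + 80) - 185) = 1/((80 + W + r) - 185) = 1/(-105 + W + r))
(234739 + G(S, 269)) - 1*315675 = (234739 + 1/(-105 + 269 - 55)) - 1*315675 = (234739 + 1/109) - 315675 = 25586552/109 - 315675 = -8822023/109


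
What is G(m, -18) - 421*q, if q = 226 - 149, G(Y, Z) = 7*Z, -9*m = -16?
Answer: -32543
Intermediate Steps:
m = 16/9 (m = -1/9*(-16) = 16/9 ≈ 1.7778)
q = 77
G(m, -18) - 421*q = 7*(-18) - 421*77 = -126 - 32417 = -32543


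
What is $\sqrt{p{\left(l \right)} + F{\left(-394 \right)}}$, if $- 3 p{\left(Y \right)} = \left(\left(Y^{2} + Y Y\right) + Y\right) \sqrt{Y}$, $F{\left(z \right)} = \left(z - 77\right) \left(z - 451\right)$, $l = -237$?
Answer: $\sqrt{397995 - 37367 i \sqrt{237}} \approx 740.78 - 388.28 i$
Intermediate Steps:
$F{\left(z \right)} = \left(-451 + z\right) \left(-77 + z\right)$ ($F{\left(z \right)} = \left(-77 + z\right) \left(-451 + z\right) = \left(-451 + z\right) \left(-77 + z\right)$)
$p{\left(Y \right)} = - \frac{\sqrt{Y} \left(Y + 2 Y^{2}\right)}{3}$ ($p{\left(Y \right)} = - \frac{\left(\left(Y^{2} + Y Y\right) + Y\right) \sqrt{Y}}{3} = - \frac{\left(\left(Y^{2} + Y^{2}\right) + Y\right) \sqrt{Y}}{3} = - \frac{\left(2 Y^{2} + Y\right) \sqrt{Y}}{3} = - \frac{\left(Y + 2 Y^{2}\right) \sqrt{Y}}{3} = - \frac{\sqrt{Y} \left(Y + 2 Y^{2}\right)}{3}$)
$\sqrt{p{\left(l \right)} + F{\left(-394 \right)}} = \sqrt{\frac{\left(-237\right)^{\frac{3}{2}} \left(-1 - -474\right)}{3} + \left(34727 + \left(-394\right)^{2} - -208032\right)} = \sqrt{\frac{- 237 i \sqrt{237} \left(-1 + 474\right)}{3} + \left(34727 + 155236 + 208032\right)} = \sqrt{\frac{1}{3} \left(- 237 i \sqrt{237}\right) 473 + 397995} = \sqrt{- 37367 i \sqrt{237} + 397995} = \sqrt{397995 - 37367 i \sqrt{237}}$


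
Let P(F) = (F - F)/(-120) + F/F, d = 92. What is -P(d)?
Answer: -1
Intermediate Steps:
P(F) = 1 (P(F) = 0*(-1/120) + 1 = 0 + 1 = 1)
-P(d) = -1*1 = -1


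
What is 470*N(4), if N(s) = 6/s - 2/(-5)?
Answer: 893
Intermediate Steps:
N(s) = ⅖ + 6/s (N(s) = 6/s - 2*(-⅕) = 6/s + ⅖ = ⅖ + 6/s)
470*N(4) = 470*(⅖ + 6/4) = 470*(⅖ + 6*(¼)) = 470*(⅖ + 3/2) = 470*(19/10) = 893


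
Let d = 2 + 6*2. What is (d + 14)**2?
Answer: 784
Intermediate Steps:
d = 14 (d = 2 + 12 = 14)
(d + 14)**2 = (14 + 14)**2 = 28**2 = 784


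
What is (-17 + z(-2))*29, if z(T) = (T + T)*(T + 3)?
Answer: -609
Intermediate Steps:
z(T) = 2*T*(3 + T) (z(T) = (2*T)*(3 + T) = 2*T*(3 + T))
(-17 + z(-2))*29 = (-17 + 2*(-2)*(3 - 2))*29 = (-17 + 2*(-2)*1)*29 = (-17 - 4)*29 = -21*29 = -609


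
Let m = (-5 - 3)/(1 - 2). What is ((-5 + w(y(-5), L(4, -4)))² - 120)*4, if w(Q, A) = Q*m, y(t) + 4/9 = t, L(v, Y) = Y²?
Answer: 724996/81 ≈ 8950.6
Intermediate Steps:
m = 8 (m = -8/(-1) = -8*(-1) = 8)
y(t) = -4/9 + t
w(Q, A) = 8*Q (w(Q, A) = Q*8 = 8*Q)
((-5 + w(y(-5), L(4, -4)))² - 120)*4 = ((-5 + 8*(-4/9 - 5))² - 120)*4 = ((-5 + 8*(-49/9))² - 120)*4 = ((-5 - 392/9)² - 120)*4 = ((-437/9)² - 120)*4 = (190969/81 - 120)*4 = (181249/81)*4 = 724996/81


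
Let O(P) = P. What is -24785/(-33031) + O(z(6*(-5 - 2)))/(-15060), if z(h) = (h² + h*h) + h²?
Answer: 16538504/41453905 ≈ 0.39896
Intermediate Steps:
z(h) = 3*h² (z(h) = (h² + h²) + h² = 2*h² + h² = 3*h²)
-24785/(-33031) + O(z(6*(-5 - 2)))/(-15060) = -24785/(-33031) + (3*(6*(-5 - 2))²)/(-15060) = -24785*(-1/33031) + (3*(6*(-7))²)*(-1/15060) = 24785/33031 + (3*(-42)²)*(-1/15060) = 24785/33031 + (3*1764)*(-1/15060) = 24785/33031 + 5292*(-1/15060) = 24785/33031 - 441/1255 = 16538504/41453905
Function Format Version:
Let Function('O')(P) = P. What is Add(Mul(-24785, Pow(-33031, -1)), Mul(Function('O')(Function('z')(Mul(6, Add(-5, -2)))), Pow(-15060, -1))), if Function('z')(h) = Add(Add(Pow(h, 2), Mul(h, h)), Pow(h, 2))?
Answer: Rational(16538504, 41453905) ≈ 0.39896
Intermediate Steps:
Function('z')(h) = Mul(3, Pow(h, 2)) (Function('z')(h) = Add(Add(Pow(h, 2), Pow(h, 2)), Pow(h, 2)) = Add(Mul(2, Pow(h, 2)), Pow(h, 2)) = Mul(3, Pow(h, 2)))
Add(Mul(-24785, Pow(-33031, -1)), Mul(Function('O')(Function('z')(Mul(6, Add(-5, -2)))), Pow(-15060, -1))) = Add(Mul(-24785, Pow(-33031, -1)), Mul(Mul(3, Pow(Mul(6, Add(-5, -2)), 2)), Pow(-15060, -1))) = Add(Mul(-24785, Rational(-1, 33031)), Mul(Mul(3, Pow(Mul(6, -7), 2)), Rational(-1, 15060))) = Add(Rational(24785, 33031), Mul(Mul(3, Pow(-42, 2)), Rational(-1, 15060))) = Add(Rational(24785, 33031), Mul(Mul(3, 1764), Rational(-1, 15060))) = Add(Rational(24785, 33031), Mul(5292, Rational(-1, 15060))) = Add(Rational(24785, 33031), Rational(-441, 1255)) = Rational(16538504, 41453905)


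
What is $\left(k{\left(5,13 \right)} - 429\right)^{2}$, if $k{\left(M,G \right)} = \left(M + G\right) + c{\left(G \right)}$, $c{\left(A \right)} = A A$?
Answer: $58564$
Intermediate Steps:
$c{\left(A \right)} = A^{2}$
$k{\left(M,G \right)} = G + M + G^{2}$ ($k{\left(M,G \right)} = \left(M + G\right) + G^{2} = \left(G + M\right) + G^{2} = G + M + G^{2}$)
$\left(k{\left(5,13 \right)} - 429\right)^{2} = \left(\left(13 + 5 + 13^{2}\right) - 429\right)^{2} = \left(\left(13 + 5 + 169\right) - 429\right)^{2} = \left(187 - 429\right)^{2} = \left(-242\right)^{2} = 58564$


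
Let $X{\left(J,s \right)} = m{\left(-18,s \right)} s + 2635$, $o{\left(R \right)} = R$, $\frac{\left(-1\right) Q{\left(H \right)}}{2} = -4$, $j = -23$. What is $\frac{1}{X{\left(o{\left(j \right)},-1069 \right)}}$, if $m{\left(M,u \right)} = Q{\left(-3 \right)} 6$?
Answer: $- \frac{1}{48677} \approx -2.0544 \cdot 10^{-5}$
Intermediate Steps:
$Q{\left(H \right)} = 8$ ($Q{\left(H \right)} = \left(-2\right) \left(-4\right) = 8$)
$m{\left(M,u \right)} = 48$ ($m{\left(M,u \right)} = 8 \cdot 6 = 48$)
$X{\left(J,s \right)} = 2635 + 48 s$ ($X{\left(J,s \right)} = 48 s + 2635 = 2635 + 48 s$)
$\frac{1}{X{\left(o{\left(j \right)},-1069 \right)}} = \frac{1}{2635 + 48 \left(-1069\right)} = \frac{1}{2635 - 51312} = \frac{1}{-48677} = - \frac{1}{48677}$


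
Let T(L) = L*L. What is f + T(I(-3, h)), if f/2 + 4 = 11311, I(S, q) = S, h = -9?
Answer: 22623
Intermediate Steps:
f = 22614 (f = -8 + 2*11311 = -8 + 22622 = 22614)
T(L) = L**2
f + T(I(-3, h)) = 22614 + (-3)**2 = 22614 + 9 = 22623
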